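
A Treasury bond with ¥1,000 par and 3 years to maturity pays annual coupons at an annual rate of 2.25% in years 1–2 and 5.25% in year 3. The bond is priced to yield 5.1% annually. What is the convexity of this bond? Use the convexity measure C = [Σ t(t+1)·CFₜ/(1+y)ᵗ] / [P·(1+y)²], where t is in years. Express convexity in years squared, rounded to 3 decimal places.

With y = 0.051:
  t   CF        PV=CF/(1+0.051)^t    t·PV        t(t+1)·PV
  1        22.50        21.4082        21.4082          42.8164
  2        22.50        20.3693        40.7387         122.2161
  3     1,052.50       906.5963     2,719.7890      10,879.1560
  Σ                    948.3739     2,781.9359      11,044.1884
P = 948.3739.
Convexity = Σ t(t+1)·PV / [P·(1+y)²] = 11,044.1884 / (948.3739 × 1.104601) = 10.54263.

10.543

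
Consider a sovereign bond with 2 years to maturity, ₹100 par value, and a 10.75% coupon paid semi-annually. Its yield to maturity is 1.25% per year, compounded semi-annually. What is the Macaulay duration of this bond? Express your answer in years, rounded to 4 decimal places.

1.8656 years

Periodic yield y = 0.00625. Discount each cash flow and weight by its period:
  t   CF        PV=CF/(1+0.00625)^t    t·PV
  1        5.375         5.3416         5.3416
  2        5.375         5.3084        10.6169
  3        5.375         5.2755        15.8264
  4      105.375       102.7813       411.1251
  Σ                    118.7068       442.9100
Price P = Σ PV = 118.7068.
Macaulay duration = Σ(t·PV) / P = 442.9100 / 118.7068 = 3.73113 half-year periods.
In years: 3.73113 / 2 = 1.86556 years.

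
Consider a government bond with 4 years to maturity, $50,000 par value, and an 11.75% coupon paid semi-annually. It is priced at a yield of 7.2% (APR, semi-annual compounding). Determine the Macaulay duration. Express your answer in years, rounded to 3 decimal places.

3.359 years

Periodic yield y = 0.036. Discount each cash flow and weight by its period:
  t   CF        PV=CF/(1+0.036)^t    t·PV
  1     2,937.50     2,835.4247     2,835.4247
  2     2,937.50     2,736.8964     5,473.7929
  3     2,937.50     2,641.7919     7,925.3758
  4     2,937.50     2,549.9922    10,199.9688
  5     2,937.50     2,461.3824    12,306.9122
  6     2,937.50     2,375.8518    14,255.1107
  7     2,937.50     2,293.2932    16,053.0526
  8    52,937.50    39,891.9609   319,135.6870
  Σ                 57,786.5936   388,185.3246
Price P = Σ PV = 57,786.5936.
Macaulay duration = Σ(t·PV) / P = 388,185.3246 / 57,786.5936 = 6.71757 half-year periods.
In years: 6.71757 / 2 = 3.35878 years.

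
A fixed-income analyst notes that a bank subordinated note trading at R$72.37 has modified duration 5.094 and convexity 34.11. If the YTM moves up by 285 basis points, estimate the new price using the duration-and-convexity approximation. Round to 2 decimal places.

R$62.87

Duration effect: -D_mod·Δy = -5.094 × (+0.0285) = -0.145179
Convexity effect: ½·C·(Δy)² = 0.5 × 34.11 × (0.0285)² = +0.01385292375
ΔP/P ≈ -0.145179 + 0.01385292375 = -0.13132607625
New price ≈ 72.37 × (1 - 0.13132607625) = 62.8659318617875.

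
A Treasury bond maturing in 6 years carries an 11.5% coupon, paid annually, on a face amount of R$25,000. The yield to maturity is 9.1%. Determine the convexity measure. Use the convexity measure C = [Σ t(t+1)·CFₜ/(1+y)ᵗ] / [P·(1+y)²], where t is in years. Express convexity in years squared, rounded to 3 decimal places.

25.400

With y = 0.091:
  t   CF        PV=CF/(1+0.091)^t    t·PV        t(t+1)·PV
  1     2,875.00     2,635.1971     2,635.1971       5,270.3941
  2     2,875.00     2,415.3960     4,830.7921      14,492.3762
  3     2,875.00     2,213.9285     6,641.7856      26,567.1424
  4     2,875.00     2,029.2654     8,117.0615      40,585.3076
  5     2,875.00     1,860.0049     9,300.0247      55,800.1480
  6    27,875.00    16,529.7533    99,178.5199     694,249.6395
  Σ                 27,683.5453   130,703.3808     836,965.0079
P = 27,683.5453.
Convexity = Σ t(t+1)·PV / [P·(1+y)²] = 836,965.0079 / (27,683.5453 × 1.190281) = 25.40014.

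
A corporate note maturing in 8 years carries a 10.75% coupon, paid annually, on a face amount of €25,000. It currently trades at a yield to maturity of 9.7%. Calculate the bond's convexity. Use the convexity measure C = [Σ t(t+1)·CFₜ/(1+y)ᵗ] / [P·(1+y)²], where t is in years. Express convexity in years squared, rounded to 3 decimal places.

With y = 0.097:
  t   CF        PV=CF/(1+0.097)^t    t·PV        t(t+1)·PV
  1     2,687.50     2,449.8633     2,449.8633       4,899.7265
  2     2,687.50     2,233.2391     4,466.4781      13,399.4344
  3     2,687.50     2,035.7694     6,107.3083      24,429.2333
  4     2,687.50     1,855.7607     7,423.0426      37,115.2131
  5     2,687.50     1,691.6688     8,458.3439      50,750.0635
  6     2,687.50     1,542.0864     9,252.5184      64,767.6289
  7     2,687.50     1,405.7305     9,840.1138      78,720.9102
  8    27,687.50    13,201.7262   105,613.8100     950,524.2899
  Σ                 26,415.8444   153,611.4784   1,224,606.4998
P = 26,415.8444.
Convexity = Σ t(t+1)·PV / [P·(1+y)²] = 1,224,606.4998 / (26,415.8444 × 1.203409) = 38.52289.

38.523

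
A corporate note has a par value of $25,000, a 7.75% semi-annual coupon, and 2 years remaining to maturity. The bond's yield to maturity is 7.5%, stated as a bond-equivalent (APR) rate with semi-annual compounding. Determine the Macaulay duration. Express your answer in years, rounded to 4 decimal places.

1.8911 years

Periodic yield y = 0.0375. Discount each cash flow and weight by its period:
  t   CF        PV=CF/(1+0.0375)^t    t·PV
  1       968.75       933.7349       933.7349
  2       968.75       899.9855     1,799.9710
  3       968.75       867.4559     2,602.3677
  4    25,968.75    22,412.9294    89,651.7178
  Σ                 25,114.1058    94,987.7913
Price P = Σ PV = 25,114.1058.
Macaulay duration = Σ(t·PV) / P = 94,987.7913 / 25,114.1058 = 3.78225 half-year periods.
In years: 3.78225 / 2 = 1.89112 years.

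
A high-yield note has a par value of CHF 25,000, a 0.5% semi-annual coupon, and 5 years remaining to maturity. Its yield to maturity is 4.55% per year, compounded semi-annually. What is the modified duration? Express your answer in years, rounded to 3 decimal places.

4.827 years

Periodic yield y = 0.02275. First find Macaulay duration:
  t   CF        PV=CF/(1+0.02275)^t    t·PV
  1        62.50        61.1098        61.1098
  2        62.50        59.7504       119.5009
  3        62.50        58.4213       175.2640
  4        62.50        57.1218       228.4873
  5        62.50        55.8512       279.2560
  6        62.50        54.6089       327.6531
  7        62.50        53.3941       373.7590
  8        62.50        52.2064       417.6516
  9        62.50        51.0452       459.4065
  10   25,062.50    20,013.7978   200,137.9782
  Σ                 20,517.3070   202,580.0664
P = 20,517.3070; Macaulay duration = 202,580.0664 / 20,517.3070 = 9.87362 half-year periods = 4.93681 years.
Modified duration = D_Mac / (1 + y) = 4.93681 / 1.02275 = 4.82700 years.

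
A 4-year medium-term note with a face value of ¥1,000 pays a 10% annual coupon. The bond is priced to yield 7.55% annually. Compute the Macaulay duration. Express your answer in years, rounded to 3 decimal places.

Periodic yield y = 0.0755. Discount each cash flow and weight by its year:
  t   CF        PV=CF/(1+0.0755)^t    t·PV
  1       100.00        92.9800        92.9800
  2       100.00        86.4528       172.9056
  3       100.00        80.3838       241.1515
  4     1,100.00       822.1499     3,288.5997
  Σ                  1,081.9666     3,795.6369
Price P = Σ PV = 1,081.9666.
Macaulay duration = Σ(t·PV) / P = 3,795.6369 / 1,081.9666 = 3.50809 years.

3.508 years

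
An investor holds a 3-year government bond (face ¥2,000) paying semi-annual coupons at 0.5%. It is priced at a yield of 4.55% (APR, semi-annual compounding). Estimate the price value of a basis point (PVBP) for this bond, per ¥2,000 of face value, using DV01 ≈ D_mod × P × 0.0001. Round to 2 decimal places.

¥0.52

Periodic yield y = 0.02275.
  t   CF        PV=CF/(1+0.02275)^t    t·PV
  1         5.00         4.8888         4.8888
  2         5.00         4.7800         9.5601
  3         5.00         4.6737        14.0211
  4         5.00         4.5697        18.2790
  5         5.00         4.4681        22.3405
  6     2,005.00     1,751.8521    10,511.1128
  Σ                  1,775.2325    10,580.2023
P = 1,775.2325; D_Mac = 5.95990 half-year periods = 2.97995 yrs; D_mod = 2.91366 yrs.
DV01 ≈ 2.91366 × 1,775.2325 × 0.0001 = 0.517243.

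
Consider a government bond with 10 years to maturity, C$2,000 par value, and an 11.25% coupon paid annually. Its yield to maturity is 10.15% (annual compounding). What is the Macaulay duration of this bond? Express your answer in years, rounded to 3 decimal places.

6.598 years

Periodic yield y = 0.1015. Discount each cash flow and weight by its year:
  t   CF        PV=CF/(1+0.1015)^t    t·PV
  1       225.00       204.2669       204.2669
  2       225.00       185.4443       370.8886
  3       225.00       168.3562       505.0685
  4       225.00       152.8426       611.3705
  5       225.00       138.7586       693.7932
  6       225.00       125.9724       755.8346
  7       225.00       114.3644       800.5511
  8       225.00       103.8261       830.6087
  9       225.00        94.2588       848.3294
  10    2,225.00       846.2233     8,462.2334
  Σ                  2,134.3138    14,082.9449
Price P = Σ PV = 2,134.3138.
Macaulay duration = Σ(t·PV) / P = 14,082.9449 / 2,134.3138 = 6.59835 years.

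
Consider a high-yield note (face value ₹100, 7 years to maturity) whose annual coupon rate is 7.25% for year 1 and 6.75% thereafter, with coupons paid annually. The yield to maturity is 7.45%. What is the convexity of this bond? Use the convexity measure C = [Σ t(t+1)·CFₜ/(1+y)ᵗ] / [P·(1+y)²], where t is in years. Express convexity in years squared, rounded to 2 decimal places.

37.20

With y = 0.0745:
  t   CF        PV=CF/(1+0.0745)^t    t·PV        t(t+1)·PV
  1         7.25         6.7473         6.7473          13.4946
  2         6.75         5.8464        11.6929          35.0786
  3         6.75         5.4411        16.3232          65.2929
  4         6.75         5.0638        20.2553         101.2764
  5         6.75         4.7127        23.5636         141.3816
  6         6.75         4.3860        26.3158         184.2106
  7       106.75        64.5540       451.8778       3,615.0222
  Σ                     96.7513       556.7759       4,155.7569
P = 96.7513.
Convexity = Σ t(t+1)·PV / [P·(1+y)²] = 4,155.7569 / (96.7513 × 1.154550) = 37.20322.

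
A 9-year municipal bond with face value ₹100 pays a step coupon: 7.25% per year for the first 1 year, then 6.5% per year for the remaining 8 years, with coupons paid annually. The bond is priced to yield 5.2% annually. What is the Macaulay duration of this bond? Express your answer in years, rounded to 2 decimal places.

7.14 years

Periodic yield y = 0.052. Discount each cash flow and weight by its year:
  t   CF        PV=CF/(1+0.052)^t    t·PV
  1         7.25         6.8916         6.8916
  2         6.50         5.8733        11.7466
  3         6.50         5.5830        16.7489
  4         6.50         5.3070        21.2281
  5         6.50         5.0447        25.2235
  6         6.50         4.7953        28.7720
  7         6.50         4.5583        31.9081
  8         6.50         4.3330        34.6639
  9       106.50        67.4851       607.3660
  Σ                    109.8714       784.5487
Price P = Σ PV = 109.8714.
Macaulay duration = Σ(t·PV) / P = 784.5487 / 109.8714 = 7.14061 years.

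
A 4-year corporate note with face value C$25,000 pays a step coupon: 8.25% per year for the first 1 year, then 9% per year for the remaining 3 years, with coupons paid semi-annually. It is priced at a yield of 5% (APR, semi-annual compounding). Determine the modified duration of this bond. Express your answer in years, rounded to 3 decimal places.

Periodic yield y = 0.025. First find Macaulay duration:
  t   CF        PV=CF/(1+0.025)^t    t·PV
  1     1,031.25     1,006.0976     1,006.0976
  2     1,031.25       981.5586     1,963.1172
  3     1,125.00     1,044.6743     3,134.0230
  4     1,125.00     1,019.1945     4,076.7779
  5     1,125.00       994.3361     4,971.6804
  6     1,125.00       970.0840     5,820.5038
  7     1,125.00       946.4234     6,624.9637
  8    26,125.00    21,442.0042   171,536.0333
  Σ                 28,404.3726   199,133.1969
P = 28,404.3726; Macaulay duration = 199,133.1969 / 28,404.3726 = 7.01065 half-year periods = 3.50533 years.
Modified duration = D_Mac / (1 + y) = 3.50533 / 1.025 = 3.41983 years.

3.420 years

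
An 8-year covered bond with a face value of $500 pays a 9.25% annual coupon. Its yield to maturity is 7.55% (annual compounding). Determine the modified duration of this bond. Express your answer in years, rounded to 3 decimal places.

5.664 years

Periodic yield y = 0.0755. First find Macaulay duration:
  t   CF        PV=CF/(1+0.0755)^t    t·PV
  1        46.25        43.0033        43.0033
  2        46.25        39.9844        79.9689
  3        46.25        37.1775       111.5326
  4        46.25        34.5677       138.2707
  5        46.25        32.1410       160.7051
  6        46.25        29.8847       179.3083
  7        46.25        27.7868       194.5077
  8       546.25       305.1463     2,441.1705
  Σ                    549.6918     3,348.4671
P = 549.6918; Macaulay duration = 3,348.4671 / 549.6918 = 6.09154 years.
Modified duration = D_Mac / (1 + y) = 6.09154 / 1.0755 = 5.66391 years.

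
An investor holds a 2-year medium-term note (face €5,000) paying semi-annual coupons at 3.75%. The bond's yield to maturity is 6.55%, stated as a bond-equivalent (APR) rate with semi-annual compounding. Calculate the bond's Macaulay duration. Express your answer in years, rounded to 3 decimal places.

1.944 years

Periodic yield y = 0.03275. Discount each cash flow and weight by its period:
  t   CF        PV=CF/(1+0.03275)^t    t·PV
  1        93.75        90.7771        90.7771
  2        93.75        87.8984       175.7968
  3        93.75        85.1110       255.3330
  4     5,093.75     4,477.7187    17,910.8750
  Σ                  4,741.5052    18,432.7818
Price P = Σ PV = 4,741.5052.
Macaulay duration = Σ(t·PV) / P = 18,432.7818 / 4,741.5052 = 3.88754 half-year periods.
In years: 3.88754 / 2 = 1.94377 years.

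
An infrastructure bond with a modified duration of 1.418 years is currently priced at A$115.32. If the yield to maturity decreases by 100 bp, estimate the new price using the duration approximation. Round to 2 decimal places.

Duration approximation: ΔP/P ≈ -D_mod · Δy = -1.418 × (-0.01) = +0.014180.
New price ≈ 115.32 × (1 + 0.014180) = 116.9552376.

A$116.96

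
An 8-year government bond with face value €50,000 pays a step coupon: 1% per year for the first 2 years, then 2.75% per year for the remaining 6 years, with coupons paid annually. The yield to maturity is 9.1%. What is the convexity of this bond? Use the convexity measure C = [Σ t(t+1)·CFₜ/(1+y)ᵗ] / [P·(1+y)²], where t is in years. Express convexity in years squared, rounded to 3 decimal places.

53.770

With y = 0.091:
  t   CF        PV=CF/(1+0.091)^t    t·PV        t(t+1)·PV
  1       500.00       458.2951       458.2951         916.5903
  2       500.00       420.0689       840.1377       2,520.4132
  3     1,375.00     1,058.8354     3,176.5062      12,706.0246
  4     1,375.00       970.5182     3,882.0729      19,410.3645
  5     1,375.00       889.5676     4,447.8379      26,687.0273
  6     1,375.00       815.3690     4,892.2140      34,245.4979
  7     1,375.00       747.3593     5,231.5151      41,852.1209
  8    51,375.00    25,594.9232   204,759.3853   1,842,834.4680
  Σ                 30,954.9367   227,687.9643   1,981,172.5068
P = 30,954.9367.
Convexity = Σ t(t+1)·PV / [P·(1+y)²] = 1,981,172.5068 / (30,954.9367 × 1.190281) = 53.77035.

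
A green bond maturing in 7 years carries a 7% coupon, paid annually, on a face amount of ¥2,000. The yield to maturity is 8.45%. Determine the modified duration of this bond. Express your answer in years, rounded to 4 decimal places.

Periodic yield y = 0.0845. First find Macaulay duration:
  t   CF        PV=CF/(1+0.0845)^t    t·PV
  1       140.00       129.0917       129.0917
  2       140.00       119.0334       238.0668
  3       140.00       109.7588       329.2764
  4       140.00       101.2068       404.8273
  5       140.00        93.3212       466.6059
  6       140.00        86.0500       516.2998
  7     2,140.00     1,212.8494     8,489.9458
  Σ                  1,851.3114    10,574.1139
P = 1,851.3114; Macaulay duration = 10,574.1139 / 1,851.3114 = 5.71169 years.
Modified duration = D_Mac / (1 + y) = 5.71169 / 1.0845 = 5.26666 years.

5.2667 years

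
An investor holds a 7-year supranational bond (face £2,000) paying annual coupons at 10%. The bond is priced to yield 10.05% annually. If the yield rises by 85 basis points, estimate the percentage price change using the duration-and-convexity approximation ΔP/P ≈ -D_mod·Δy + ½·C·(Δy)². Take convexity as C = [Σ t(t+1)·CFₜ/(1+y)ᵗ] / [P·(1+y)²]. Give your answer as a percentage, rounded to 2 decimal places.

-4.02%

With y = 0.1005:
  t   CF        PV=CF/(1+0.1005)^t    t·PV        t(t+1)·PV
  1       200.00       181.7356       181.7356         363.4711
  2       200.00       165.1391       330.2782         990.8346
  3       200.00       150.0582       450.1747       1,800.6989
  4       200.00       136.3546       545.4184       2,727.0921
  5       200.00       123.9024       619.5121       3,717.0724
  6       200.00       112.5874       675.5243       4,728.6700
  7     2,200.00     1,125.3623     7,877.5359      63,020.2874
  Σ                  1,995.1396    10,680.1792      77,348.1265
P = 1,995.1396; D_Mac = 5.35310 yrs; D_mod = 4.86424 yrs; C = 32.01079.
Duration effect: -4.86424 × (+0.0085) = -0.041346
Convexity effect: 0.5 × 32.01079 × (0.0085)² = +0.0011564
ΔP/P ≈ -0.041346 + 0.0011564 = -0.040190 = -4.0190%.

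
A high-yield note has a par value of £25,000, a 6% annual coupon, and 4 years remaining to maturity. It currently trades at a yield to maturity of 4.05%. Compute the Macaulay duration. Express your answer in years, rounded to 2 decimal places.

Periodic yield y = 0.0405. Discount each cash flow and weight by its year:
  t   CF        PV=CF/(1+0.0405)^t    t·PV
  1     1,500.00     1,441.6146     1,441.6146
  2     1,500.00     1,385.5018     2,771.0036
  3     1,500.00     1,331.5731     3,994.7192
  4    26,500.00    22,608.8012    90,435.2049
  Σ                 26,767.4907    98,642.5423
Price P = Σ PV = 26,767.4907.
Macaulay duration = Σ(t·PV) / P = 98,642.5423 / 26,767.4907 = 3.68516 years.

3.69 years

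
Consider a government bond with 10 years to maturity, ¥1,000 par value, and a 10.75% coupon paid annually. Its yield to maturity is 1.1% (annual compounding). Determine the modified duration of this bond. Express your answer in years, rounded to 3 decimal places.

7.483 years

Periodic yield y = 0.011. First find Macaulay duration:
  t   CF        PV=CF/(1+0.011)^t    t·PV
  1       107.50       106.3304       106.3304
  2       107.50       105.1735       210.3469
  3       107.50       104.0291       312.0874
  4       107.50       102.8973       411.5891
  5       107.50       101.7777       508.8886
  6       107.50       100.6703       604.0220
  7       107.50        99.5750       697.0251
  8       107.50        98.4916       787.9328
  9       107.50        97.4200       876.7799
  10    1,107.50       992.7324     9,927.3236
  Σ                  1,909.0972    14,442.3258
P = 1,909.0972; Macaulay duration = 14,442.3258 / 1,909.0972 = 7.56500 years.
Modified duration = D_Mac / (1 + y) = 7.56500 / 1.011 = 7.48269 years.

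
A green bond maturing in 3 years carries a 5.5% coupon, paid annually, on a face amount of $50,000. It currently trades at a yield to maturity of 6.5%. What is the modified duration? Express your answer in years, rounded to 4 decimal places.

Periodic yield y = 0.065. First find Macaulay duration:
  t   CF        PV=CF/(1+0.065)^t    t·PV
  1     2,750.00     2,582.1596     2,582.1596
  2     2,750.00     2,424.5630     4,849.1261
  3    52,750.00    43,669.0396   131,007.1188
  Σ                 48,675.7622   138,438.4045
P = 48,675.7622; Macaulay duration = 138,438.4045 / 48,675.7622 = 2.84409 years.
Modified duration = D_Mac / (1 + y) = 2.84409 / 1.065 = 2.67051 years.

2.6705 years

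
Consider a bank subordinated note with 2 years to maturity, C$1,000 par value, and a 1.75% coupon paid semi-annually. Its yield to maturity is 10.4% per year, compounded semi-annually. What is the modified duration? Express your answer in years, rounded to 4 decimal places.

Periodic yield y = 0.052. First find Macaulay duration:
  t   CF        PV=CF/(1+0.052)^t    t·PV
  1         8.75         8.3175         8.3175
  2         8.75         7.9064        15.8127
  3         8.75         7.5156        22.5467
  4     1,008.75       823.6081     3,294.4322
  Σ                    847.3475     3,341.1091
P = 847.3475; Macaulay duration = 3,341.1091 / 847.3475 = 3.94302 half-year periods = 1.97151 years.
Modified duration = D_Mac / (1 + y) = 1.97151 / 1.052 = 1.87406 years.

1.8741 years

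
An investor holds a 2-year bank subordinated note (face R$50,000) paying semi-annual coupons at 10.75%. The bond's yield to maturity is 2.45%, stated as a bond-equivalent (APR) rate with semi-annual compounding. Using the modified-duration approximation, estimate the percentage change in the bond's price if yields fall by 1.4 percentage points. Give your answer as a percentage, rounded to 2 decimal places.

Periodic yield y = 0.01225. Modified duration first:
  t   CF        PV=CF/(1+0.01225)^t    t·PV
  1     2,687.50     2,654.9765     2,654.9765
  2     2,687.50     2,622.8467     5,245.6933
  3     2,687.50     2,591.1056     7,773.3169
  4    52,687.50    50,182.9803   200,731.9213
  Σ                 58,051.9092   216,405.9081
P = 58,051.9092; D_Mac = 3.72780 half-year periods = 1.86390 yrs; D_mod = 1.86390/(1+0.01225) = 1.84134 yrs.
ΔP/P ≈ -D_mod · Δy = -1.84134 × (-0.014) = +0.025779 = +2.5779%.

+2.58%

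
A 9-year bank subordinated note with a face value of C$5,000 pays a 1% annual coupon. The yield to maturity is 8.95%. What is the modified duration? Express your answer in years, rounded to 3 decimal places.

Periodic yield y = 0.0895. First find Macaulay duration:
  t   CF        PV=CF/(1+0.0895)^t    t·PV
  1        50.00        45.8926        45.8926
  2        50.00        42.1226        84.2453
  3        50.00        38.6624       115.9871
  4        50.00        35.4863       141.9453
  5        50.00        32.5712       162.8560
  6        50.00        29.8956       179.3733
  7        50.00        27.4397       192.0779
  8        50.00        25.1856       201.4847
  9     5,050.00     2,334.7816    21,013.0346
  Σ                  2,612.0376    22,136.8969
P = 2,612.0376; Macaulay duration = 22,136.8969 / 2,612.0376 = 8.47495 years.
Modified duration = D_Mac / (1 + y) = 8.47495 / 1.0895 = 7.77875 years.

7.779 years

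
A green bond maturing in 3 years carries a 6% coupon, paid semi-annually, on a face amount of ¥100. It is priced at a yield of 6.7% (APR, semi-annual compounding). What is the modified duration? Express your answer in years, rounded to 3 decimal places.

2.697 years

Periodic yield y = 0.0335. First find Macaulay duration:
  t   CF        PV=CF/(1+0.0335)^t    t·PV
  1         3.00         2.9028         2.9028
  2         3.00         2.8087         5.6173
  3         3.00         2.7176         8.1529
  4         3.00         2.6295        10.5181
  5         3.00         2.5443        12.7215
  6       103.00        84.5229       507.1373
  Σ                     98.1258       547.0500
P = 98.1258; Macaulay duration = 547.0500 / 98.1258 = 5.57499 half-year periods = 2.78749 years.
Modified duration = D_Mac / (1 + y) = 2.78749 / 1.0335 = 2.69714 years.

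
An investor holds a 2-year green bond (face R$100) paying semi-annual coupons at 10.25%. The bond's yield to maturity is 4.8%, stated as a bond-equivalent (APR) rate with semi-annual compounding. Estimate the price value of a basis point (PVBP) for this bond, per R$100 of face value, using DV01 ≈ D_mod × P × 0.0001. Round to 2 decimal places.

Periodic yield y = 0.024.
  t   CF        PV=CF/(1+0.024)^t    t·PV
  1        5.125         5.0049         5.0049
  2        5.125         4.8876         9.7752
  3        5.125         4.7730        14.3191
  4      105.125        95.6106       382.4425
  Σ                    110.2761       411.5417
P = 110.2761; D_Mac = 3.73192 half-year periods = 1.86596 yrs; D_mod = 1.82223 yrs.
DV01 ≈ 1.82223 × 110.2761 × 0.0001 = 0.020095.

R$0.02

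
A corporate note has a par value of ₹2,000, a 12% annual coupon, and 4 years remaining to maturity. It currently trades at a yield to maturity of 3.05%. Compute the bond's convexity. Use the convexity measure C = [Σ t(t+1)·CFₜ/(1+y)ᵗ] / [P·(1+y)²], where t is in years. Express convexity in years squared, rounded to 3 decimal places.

With y = 0.0305:
  t   CF        PV=CF/(1+0.0305)^t    t·PV        t(t+1)·PV
  1       240.00       232.8967       232.8967         465.7933
  2       240.00       226.0035       452.0071       1,356.0213
  3       240.00       219.3145       657.9434       2,631.7734
  4     2,240.00     1,986.3512     7,945.4047      39,727.0237
  Σ                  2,664.5658     9,288.2518      44,180.6117
P = 2,664.5658.
Convexity = Σ t(t+1)·PV / [P·(1+y)²] = 44,180.6117 / (2,664.5658 × 1.061930) = 15.61382.

15.614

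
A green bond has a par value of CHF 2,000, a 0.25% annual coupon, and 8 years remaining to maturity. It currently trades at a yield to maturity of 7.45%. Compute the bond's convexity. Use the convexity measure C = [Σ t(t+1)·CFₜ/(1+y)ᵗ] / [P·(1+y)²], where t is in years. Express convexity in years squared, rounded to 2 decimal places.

61.36

With y = 0.0745:
  t   CF        PV=CF/(1+0.0745)^t    t·PV        t(t+1)·PV
  1         5.00         4.6533         4.6533           9.3067
  2         5.00         4.3307         8.6614          25.9841
  3         5.00         4.0304        12.0913          48.3651
  4         5.00         3.7510        15.0039          75.0195
  5         5.00         3.4909        17.4545         104.7271
  6         5.00         3.2489        19.4932         136.4523
  7         5.00         3.0236        21.1652         169.3219
  8     2,005.00     1,128.3998     9,027.1988      81,244.7889
  Σ                  1,154.9286     9,125.7216      81,813.9656
P = 1,154.9286.
Convexity = Σ t(t+1)·PV / [P·(1+y)²] = 81,813.9656 / (1,154.9286 × 1.154550) = 61.35634.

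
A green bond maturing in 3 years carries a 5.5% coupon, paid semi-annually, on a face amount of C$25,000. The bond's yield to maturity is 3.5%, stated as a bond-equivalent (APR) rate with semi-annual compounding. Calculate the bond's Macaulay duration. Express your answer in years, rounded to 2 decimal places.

2.81 years

Periodic yield y = 0.0175. Discount each cash flow and weight by its period:
  t   CF        PV=CF/(1+0.0175)^t    t·PV
  1       687.50       675.6757       675.6757
  2       687.50       664.0547     1,328.1094
  3       687.50       652.6336     1,957.9009
  4       687.50       641.4090     2,565.6359
  5       687.50       630.3774     3,151.8868
  6    25,687.50    23,148.0990   138,888.5942
  Σ                 26,412.2494   148,567.8030
Price P = Σ PV = 26,412.2494.
Macaulay duration = Σ(t·PV) / P = 148,567.8030 / 26,412.2494 = 5.62496 half-year periods.
In years: 5.62496 / 2 = 2.81248 years.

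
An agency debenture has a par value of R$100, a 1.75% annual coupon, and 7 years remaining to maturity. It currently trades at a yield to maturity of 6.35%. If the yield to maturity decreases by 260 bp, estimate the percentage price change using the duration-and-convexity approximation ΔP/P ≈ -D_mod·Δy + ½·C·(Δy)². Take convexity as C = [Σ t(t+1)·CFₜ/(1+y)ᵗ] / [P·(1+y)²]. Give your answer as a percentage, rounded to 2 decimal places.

+17.63%

With y = 0.0635:
  t   CF        PV=CF/(1+0.0635)^t    t·PV        t(t+1)·PV
  1         1.75         1.6455         1.6455           3.2910
  2         1.75         1.5473         3.0945           9.2836
  3         1.75         1.4549         4.3646          17.4585
  4         1.75         1.3680         5.4720          27.3601
  5         1.75         1.2863         6.4316          38.5897
  6         1.75         1.2095         7.2571          50.7998
  7       101.75        66.1260       462.8817       3,703.0535
  Σ                     74.6374       491.1471       3,849.8363
P = 74.6374; D_Mac = 6.58044 yrs; D_mod = 6.18753 yrs; C = 45.60479.
Duration effect: -6.18753 × (-0.026) = +0.160876
Convexity effect: 0.5 × 45.60479 × (-0.026)² = +0.0154144
ΔP/P ≈ +0.160876 + 0.0154144 = +0.176290 = +17.6290%.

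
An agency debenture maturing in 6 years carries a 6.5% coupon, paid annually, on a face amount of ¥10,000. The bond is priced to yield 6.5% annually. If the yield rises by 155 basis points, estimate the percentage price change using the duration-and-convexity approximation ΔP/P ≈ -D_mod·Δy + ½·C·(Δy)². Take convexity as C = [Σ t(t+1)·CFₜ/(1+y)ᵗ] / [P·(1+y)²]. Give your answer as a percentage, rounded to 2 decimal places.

With y = 0.065:
  t   CF        PV=CF/(1+0.065)^t    t·PV        t(t+1)·PV
  1       650.00       610.3286       610.3286       1,220.6573
  2       650.00       573.0785     1,146.1571       3,438.4712
  3       650.00       538.1019     1,614.3057       6,457.2229
  4       650.00       505.2600     2,021.0400      10,105.2002
  5       650.00       474.4225     2,372.1127      14,232.6763
  6    10,650.00     7,298.8084    43,792.8502     306,549.9513
  Σ                 10,000.0000    51,556.7944     342,004.1792
P = 10,000.0000; D_Mac = 5.15568 yrs; D_mod = 4.84101 yrs; C = 30.15312.
Duration effect: -4.84101 × (+0.0155) = -0.075036
Convexity effect: 0.5 × 30.15312 × (0.0155)² = +0.0036221
ΔP/P ≈ -0.075036 + 0.0036221 = -0.071414 = -7.1414%.

-7.14%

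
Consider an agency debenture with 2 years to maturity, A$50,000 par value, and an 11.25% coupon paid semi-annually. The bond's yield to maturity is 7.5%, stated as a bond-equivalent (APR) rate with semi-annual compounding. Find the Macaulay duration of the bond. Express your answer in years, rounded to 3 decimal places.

1.851 years

Periodic yield y = 0.0375. Discount each cash flow and weight by its period:
  t   CF        PV=CF/(1+0.0375)^t    t·PV
  1     2,812.50     2,710.8434     2,710.8434
  2     2,812.50     2,612.8611     5,225.7222
  3     2,812.50     2,518.4203     7,555.2610
  4    52,812.50    45,581.0478   182,324.1914
  Σ                 53,423.1726   197,816.0179
Price P = Σ PV = 53,423.1726.
Macaulay duration = Σ(t·PV) / P = 197,816.0179 / 53,423.1726 = 3.70281 half-year periods.
In years: 3.70281 / 2 = 1.85141 years.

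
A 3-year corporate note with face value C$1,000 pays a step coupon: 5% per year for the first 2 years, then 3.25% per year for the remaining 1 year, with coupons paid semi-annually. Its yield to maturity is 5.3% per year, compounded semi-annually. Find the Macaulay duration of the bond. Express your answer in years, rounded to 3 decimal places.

2.823 years

Periodic yield y = 0.0265. Discount each cash flow and weight by its period:
  t   CF        PV=CF/(1+0.0265)^t    t·PV
  1        25.00        24.3546        24.3546
  2        25.00        23.7259        47.4517
  3        25.00        23.1134        69.3401
  4        25.00        22.5167        90.0667
  5        16.25        14.2580        71.2900
  6     1,016.25       868.6540     5,211.9242
  Σ                    976.6225     5,514.4273
Price P = Σ PV = 976.6225.
Macaulay duration = Σ(t·PV) / P = 5,514.4273 / 976.6225 = 5.64643 half-year periods.
In years: 5.64643 / 2 = 2.82321 years.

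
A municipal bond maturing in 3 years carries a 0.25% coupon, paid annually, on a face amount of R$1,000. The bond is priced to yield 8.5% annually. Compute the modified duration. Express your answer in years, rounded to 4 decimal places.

Periodic yield y = 0.085. First find Macaulay duration:
  t   CF        PV=CF/(1+0.085)^t    t·PV
  1         2.50         2.3041         2.3041
  2         2.50         2.1236         4.2473
  3     1,002.50       784.8654     2,354.5961
  Σ                    789.2932     2,361.1475
P = 789.2932; Macaulay duration = 2,361.1475 / 789.2932 = 2.99147 years.
Modified duration = D_Mac / (1 + y) = 2.99147 / 1.085 = 2.75712 years.

2.7571 years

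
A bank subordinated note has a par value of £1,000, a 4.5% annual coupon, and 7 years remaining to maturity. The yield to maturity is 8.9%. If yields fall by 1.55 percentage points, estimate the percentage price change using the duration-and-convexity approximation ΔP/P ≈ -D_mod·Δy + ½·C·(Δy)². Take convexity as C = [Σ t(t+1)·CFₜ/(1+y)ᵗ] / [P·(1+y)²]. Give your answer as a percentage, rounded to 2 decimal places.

+9.04%

With y = 0.089:
  t   CF        PV=CF/(1+0.089)^t    t·PV        t(t+1)·PV
  1        45.00        41.3223        41.3223          82.6446
  2        45.00        37.9452        75.8904         227.6712
  3        45.00        34.8441       104.5322         418.1288
  4        45.00        31.9964       127.9856         639.9278
  5        45.00        29.3814       146.9072         881.4433
  6        45.00        26.9802       161.8812       1,133.1686
  7     1,045.00       575.3354     4,027.3481      32,218.7850
  Σ                    777.8051     4,685.8670      35,601.7693
P = 777.8051; D_Mac = 6.02447 yrs; D_mod = 5.53212 yrs; C = 38.59625.
Duration effect: -5.53212 × (-0.0155) = +0.085748
Convexity effect: 0.5 × 38.59625 × (-0.0155)² = +0.0046364
ΔP/P ≈ +0.085748 + 0.0046364 = +0.090384 = +9.0384%.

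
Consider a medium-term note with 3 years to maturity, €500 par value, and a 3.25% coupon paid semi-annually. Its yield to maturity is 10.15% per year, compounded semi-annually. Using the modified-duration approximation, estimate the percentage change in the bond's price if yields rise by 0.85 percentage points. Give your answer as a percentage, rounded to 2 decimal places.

-2.32%

Periodic yield y = 0.05075. Modified duration first:
  t   CF        PV=CF/(1+0.05075)^t    t·PV
  1        8.125         7.7326         7.7326
  2        8.125         7.3591        14.7182
  3        8.125         7.0037        21.0110
  4        8.125         6.6654        26.6616
  5        8.125         6.3435        31.7173
  6      508.125       377.5497     2,265.2984
  Σ                    412.6539     2,367.1391
P = 412.6539; D_Mac = 5.73638 half-year periods = 2.86819 yrs; D_mod = 2.86819/(1+0.05075) = 2.72966 yrs.
ΔP/P ≈ -D_mod · Δy = -2.72966 × (+0.0085) = -0.023202 = -2.3202%.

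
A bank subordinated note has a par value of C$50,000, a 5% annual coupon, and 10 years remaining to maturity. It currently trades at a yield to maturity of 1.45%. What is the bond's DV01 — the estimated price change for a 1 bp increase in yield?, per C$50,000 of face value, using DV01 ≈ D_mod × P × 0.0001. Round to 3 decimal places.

C$54.939

Periodic yield y = 0.0145.
  t   CF        PV=CF/(1+0.0145)^t    t·PV
  1     2,500.00     2,464.2681     2,464.2681
  2     2,500.00     2,429.0469     4,858.0939
  3     2,500.00     2,394.3292     7,182.9875
  4     2,500.00     2,360.1076     9,440.4304
  5     2,500.00     2,326.3752    11,631.8758
  6     2,500.00     2,293.1248    13,758.7491
  7     2,500.00     2,260.3498    15,822.4484
  8     2,500.00     2,228.0432    17,824.3452
  9     2,500.00     2,196.1983    19,765.7845
  10   52,500.00    45,460.9796   454,609.7960
  Σ                 66,412.8226   557,358.7789
P = 66,412.8226; D_Mac = 8.39234 yrs; D_mod = 8.27239 yrs.
DV01 ≈ 8.27239 × 66,412.8226 × 0.0001 = 54.939259.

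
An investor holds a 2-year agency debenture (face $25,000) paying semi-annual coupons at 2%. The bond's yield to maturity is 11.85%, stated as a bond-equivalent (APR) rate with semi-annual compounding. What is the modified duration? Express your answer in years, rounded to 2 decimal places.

Periodic yield y = 0.05925. First find Macaulay duration:
  t   CF        PV=CF/(1+0.05925)^t    t·PV
  1       250.00       236.0160       236.0160
  2       250.00       222.8143       445.6286
  3       250.00       210.3510       631.0530
  4    25,250.00    20,057.0701    80,228.2803
  Σ                 20,726.2514    81,540.9780
P = 20,726.2514; Macaulay duration = 81,540.9780 / 20,726.2514 = 3.93419 half-year periods = 1.96709 years.
Modified duration = D_Mac / (1 + y) = 1.96709 / 1.05925 = 1.85706 years.

1.86 years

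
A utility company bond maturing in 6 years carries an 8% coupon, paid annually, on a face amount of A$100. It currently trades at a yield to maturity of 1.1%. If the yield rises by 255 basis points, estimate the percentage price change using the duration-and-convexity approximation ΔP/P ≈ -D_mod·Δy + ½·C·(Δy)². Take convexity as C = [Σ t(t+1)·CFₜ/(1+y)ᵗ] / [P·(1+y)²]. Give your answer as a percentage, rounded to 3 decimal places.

With y = 0.011:
  t   CF        PV=CF/(1+0.011)^t    t·PV        t(t+1)·PV
  1         8.00         7.9130         7.9130          15.8259
  2         8.00         7.8269        15.6537          46.9612
  3         8.00         7.7417        23.2251          92.9004
  4         8.00         7.6575        30.6299         153.1494
  5         8.00         7.5742        37.8708         227.2247
  6       108.00       101.1386       606.8314       4,247.8201
  Σ                    139.8517       722.1239       4,783.8817
P = 139.8517; D_Mac = 5.16350 yrs; D_mod = 5.10732 yrs; C = 33.46650.
Duration effect: -5.10732 × (+0.0255) = -0.130237
Convexity effect: 0.5 × 33.46650 × (0.0255)² = +0.0108808
ΔP/P ≈ -0.130237 + 0.0108808 = -0.119356 = -11.9356%.

-11.936%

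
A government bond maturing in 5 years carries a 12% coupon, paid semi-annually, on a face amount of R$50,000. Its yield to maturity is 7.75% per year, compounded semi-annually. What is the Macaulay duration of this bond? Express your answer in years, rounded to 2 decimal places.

Periodic yield y = 0.03875. Discount each cash flow and weight by its period:
  t   CF        PV=CF/(1+0.03875)^t    t·PV
  1     3,000.00     2,888.0866     2,888.0866
  2     3,000.00     2,780.3482     5,560.6963
  3     3,000.00     2,676.6288     8,029.8864
  4     3,000.00     2,576.7786    10,307.1145
  5     3,000.00     2,480.6533    12,403.2665
  6     3,000.00     2,388.1139    14,328.6833
  7     3,000.00     2,299.0266    16,093.1862
  8     3,000.00     2,213.2627    17,706.1014
  9     3,000.00     2,130.6981    19,176.2831
  10   53,000.00    36,238.1069   362,381.0689
  Σ                 58,671.7037   468,874.3733
Price P = Σ PV = 58,671.7037.
Macaulay duration = Σ(t·PV) / P = 468,874.3733 / 58,671.7037 = 7.99149 half-year periods.
In years: 7.99149 / 2 = 3.99575 years.

4.00 years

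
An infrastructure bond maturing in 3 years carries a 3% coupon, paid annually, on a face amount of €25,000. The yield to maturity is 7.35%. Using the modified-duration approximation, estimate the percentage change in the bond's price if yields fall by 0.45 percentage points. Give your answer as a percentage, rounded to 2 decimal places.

+1.22%

Periodic yield y = 0.0735. Modified duration first:
  t   CF        PV=CF/(1+0.0735)^t    t·PV
  1       750.00       698.6493       698.6493
  2       750.00       650.8144     1,301.6288
  3    25,750.00    20,814.7446    62,444.2339
  Σ                 22,164.2083    64,444.5120
P = 22,164.2083; D_Mac = 2.90759 yrs; D_mod = 2.90759/(1+0.0735) = 2.70852 yrs.
ΔP/P ≈ -D_mod · Δy = -2.70852 × (-0.0045) = +0.012188 = +1.2188%.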